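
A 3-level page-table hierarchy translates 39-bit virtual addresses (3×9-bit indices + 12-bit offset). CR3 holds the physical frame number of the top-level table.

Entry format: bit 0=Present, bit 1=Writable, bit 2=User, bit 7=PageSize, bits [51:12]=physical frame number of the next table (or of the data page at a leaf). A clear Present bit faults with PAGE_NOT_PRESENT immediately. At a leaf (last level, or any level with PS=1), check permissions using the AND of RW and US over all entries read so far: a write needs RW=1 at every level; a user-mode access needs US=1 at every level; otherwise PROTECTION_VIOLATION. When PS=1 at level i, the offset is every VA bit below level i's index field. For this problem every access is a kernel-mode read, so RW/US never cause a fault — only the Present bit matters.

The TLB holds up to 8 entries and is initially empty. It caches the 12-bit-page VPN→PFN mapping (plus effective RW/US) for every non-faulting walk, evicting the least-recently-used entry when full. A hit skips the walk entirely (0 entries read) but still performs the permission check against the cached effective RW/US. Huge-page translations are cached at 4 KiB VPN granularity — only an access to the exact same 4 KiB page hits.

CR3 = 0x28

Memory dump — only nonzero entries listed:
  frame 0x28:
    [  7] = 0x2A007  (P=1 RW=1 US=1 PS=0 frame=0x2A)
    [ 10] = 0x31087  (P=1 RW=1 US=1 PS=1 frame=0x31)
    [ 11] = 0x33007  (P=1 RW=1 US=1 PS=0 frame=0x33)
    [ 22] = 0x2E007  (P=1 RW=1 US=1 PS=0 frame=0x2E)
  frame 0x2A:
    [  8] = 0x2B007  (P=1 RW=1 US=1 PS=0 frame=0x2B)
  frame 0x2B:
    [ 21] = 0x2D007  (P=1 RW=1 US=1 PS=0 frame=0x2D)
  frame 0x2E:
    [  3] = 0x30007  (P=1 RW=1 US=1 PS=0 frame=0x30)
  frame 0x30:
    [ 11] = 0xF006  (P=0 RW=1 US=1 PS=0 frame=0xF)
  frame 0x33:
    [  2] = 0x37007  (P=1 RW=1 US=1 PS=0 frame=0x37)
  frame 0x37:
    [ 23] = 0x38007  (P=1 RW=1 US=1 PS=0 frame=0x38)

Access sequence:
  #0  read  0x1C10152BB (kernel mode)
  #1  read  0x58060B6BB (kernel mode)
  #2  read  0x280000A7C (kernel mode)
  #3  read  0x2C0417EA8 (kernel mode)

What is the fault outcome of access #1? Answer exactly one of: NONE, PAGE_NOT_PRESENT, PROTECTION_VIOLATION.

Walk each access:
#0 VA=0x1C10152BB (r,kernel):
  L0: frame=0x28 idx=7 entry=0x2A007 [P=1 RW=1 US=1 PS=0]
  L1: frame=0x2A idx=8 entry=0x2B007 [P=1 RW=1 US=1 PS=0]
  L2: frame=0x2B idx=21 entry=0x2D007 [P=1 RW=1 US=1 PS=0]
  → PA=0x2D2BB  (3 entries read)
#1 VA=0x58060B6BB (r,kernel):
  L0: frame=0x28 idx=22 entry=0x2E007 [P=1 RW=1 US=1 PS=0]
  L1: frame=0x2E idx=3 entry=0x30007 [P=1 RW=1 US=1 PS=0]
  L2: frame=0x30 idx=11 entry=0xF006 [P=0 RW=1 US=1 PS=0]
  → PAGE_NOT_PRESENT  (3 entries read)
#2 VA=0x280000A7C (r,kernel):
  L0: frame=0x28 idx=10 entry=0x31087 [P=1 RW=1 US=1 PS=1]
  → PA=0x31A7C (huge @L0)  (1 entries read)
#3 VA=0x2C0417EA8 (r,kernel):
  L0: frame=0x28 idx=11 entry=0x33007 [P=1 RW=1 US=1 PS=0]
  L1: frame=0x33 idx=2 entry=0x37007 [P=1 RW=1 US=1 PS=0]
  L2: frame=0x37 idx=23 entry=0x38007 [P=1 RW=1 US=1 PS=0]
  → PA=0x38EA8  (3 entries read)

Access #1 fault: PAGE_NOT_PRESENT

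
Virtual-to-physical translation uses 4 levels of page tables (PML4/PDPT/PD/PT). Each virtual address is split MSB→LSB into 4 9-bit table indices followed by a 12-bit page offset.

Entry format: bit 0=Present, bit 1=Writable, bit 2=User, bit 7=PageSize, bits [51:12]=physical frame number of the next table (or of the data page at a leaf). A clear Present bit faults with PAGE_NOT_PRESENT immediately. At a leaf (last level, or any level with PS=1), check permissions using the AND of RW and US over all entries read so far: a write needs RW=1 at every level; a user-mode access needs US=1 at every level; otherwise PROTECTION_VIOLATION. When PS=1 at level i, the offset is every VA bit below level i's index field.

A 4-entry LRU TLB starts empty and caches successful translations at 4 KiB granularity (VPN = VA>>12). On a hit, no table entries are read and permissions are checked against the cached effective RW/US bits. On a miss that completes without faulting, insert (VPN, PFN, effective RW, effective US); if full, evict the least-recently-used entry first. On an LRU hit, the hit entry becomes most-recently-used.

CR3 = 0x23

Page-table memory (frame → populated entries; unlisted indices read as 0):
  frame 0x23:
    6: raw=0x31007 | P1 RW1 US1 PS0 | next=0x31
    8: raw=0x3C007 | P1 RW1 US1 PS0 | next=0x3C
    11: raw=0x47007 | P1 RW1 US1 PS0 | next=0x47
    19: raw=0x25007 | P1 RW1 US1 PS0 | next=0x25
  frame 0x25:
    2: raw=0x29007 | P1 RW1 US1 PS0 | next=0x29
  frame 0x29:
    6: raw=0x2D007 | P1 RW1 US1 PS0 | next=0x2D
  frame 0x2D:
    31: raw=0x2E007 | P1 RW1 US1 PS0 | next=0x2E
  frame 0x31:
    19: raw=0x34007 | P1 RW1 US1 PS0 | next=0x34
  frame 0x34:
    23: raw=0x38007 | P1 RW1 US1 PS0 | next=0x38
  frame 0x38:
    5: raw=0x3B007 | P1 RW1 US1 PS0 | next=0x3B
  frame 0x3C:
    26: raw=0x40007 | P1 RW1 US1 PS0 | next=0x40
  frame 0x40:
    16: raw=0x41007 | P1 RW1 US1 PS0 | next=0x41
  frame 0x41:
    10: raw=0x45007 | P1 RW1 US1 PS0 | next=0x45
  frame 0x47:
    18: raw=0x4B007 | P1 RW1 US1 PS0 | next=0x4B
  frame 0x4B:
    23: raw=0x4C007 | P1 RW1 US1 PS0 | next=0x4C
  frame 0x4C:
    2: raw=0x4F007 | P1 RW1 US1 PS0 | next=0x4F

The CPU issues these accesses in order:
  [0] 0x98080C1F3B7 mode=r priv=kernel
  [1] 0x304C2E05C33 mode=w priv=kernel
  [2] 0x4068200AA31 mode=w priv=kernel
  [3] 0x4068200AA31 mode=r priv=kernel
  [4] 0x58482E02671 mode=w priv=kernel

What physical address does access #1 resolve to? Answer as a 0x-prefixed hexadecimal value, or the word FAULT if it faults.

Walk each access:
#0 VA=0x98080C1F3B7 (r,kernel):
  lvl0: tbl 0x23, slot 19 ⇒ 0x25007 (P1/RW1/US1/PS0)
  lvl1: tbl 0x25, slot 2 ⇒ 0x29007 (P1/RW1/US1/PS0)
  lvl2: tbl 0x29, slot 6 ⇒ 0x2D007 (P1/RW1/US1/PS0)
  lvl3: tbl 0x2D, slot 31 ⇒ 0x2E007 (P1/RW1/US1/PS0)
  ✓ 0x2E3B7  — 4 lookups
#1 VA=0x304C2E05C33 (w,kernel):
  lvl0: tbl 0x23, slot 6 ⇒ 0x31007 (P1/RW1/US1/PS0)
  lvl1: tbl 0x31, slot 19 ⇒ 0x34007 (P1/RW1/US1/PS0)
  lvl2: tbl 0x34, slot 23 ⇒ 0x38007 (P1/RW1/US1/PS0)
  lvl3: tbl 0x38, slot 5 ⇒ 0x3B007 (P1/RW1/US1/PS0)
  ✓ 0x3BC33  — 4 lookups
#2 VA=0x4068200AA31 (w,kernel):
  lvl0: tbl 0x23, slot 8 ⇒ 0x3C007 (P1/RW1/US1/PS0)
  lvl1: tbl 0x3C, slot 26 ⇒ 0x40007 (P1/RW1/US1/PS0)
  lvl2: tbl 0x40, slot 16 ⇒ 0x41007 (P1/RW1/US1/PS0)
  lvl3: tbl 0x41, slot 10 ⇒ 0x45007 (P1/RW1/US1/PS0)
  ✓ 0x45A31  — 4 lookups
#3 VA=0x4068200AA31 (r,kernel):
  TLB hit vpn=0x4068200A → PA=0x45A31
#4 VA=0x58482E02671 (w,kernel):
  lvl0: tbl 0x23, slot 11 ⇒ 0x47007 (P1/RW1/US1/PS0)
  lvl1: tbl 0x47, slot 18 ⇒ 0x4B007 (P1/RW1/US1/PS0)
  lvl2: tbl 0x4B, slot 23 ⇒ 0x4C007 (P1/RW1/US1/PS0)
  lvl3: tbl 0x4C, slot 2 ⇒ 0x4F007 (P1/RW1/US1/PS0)
  ✓ 0x4F671  — 4 lookups

Access #1 PA: 0x3BC33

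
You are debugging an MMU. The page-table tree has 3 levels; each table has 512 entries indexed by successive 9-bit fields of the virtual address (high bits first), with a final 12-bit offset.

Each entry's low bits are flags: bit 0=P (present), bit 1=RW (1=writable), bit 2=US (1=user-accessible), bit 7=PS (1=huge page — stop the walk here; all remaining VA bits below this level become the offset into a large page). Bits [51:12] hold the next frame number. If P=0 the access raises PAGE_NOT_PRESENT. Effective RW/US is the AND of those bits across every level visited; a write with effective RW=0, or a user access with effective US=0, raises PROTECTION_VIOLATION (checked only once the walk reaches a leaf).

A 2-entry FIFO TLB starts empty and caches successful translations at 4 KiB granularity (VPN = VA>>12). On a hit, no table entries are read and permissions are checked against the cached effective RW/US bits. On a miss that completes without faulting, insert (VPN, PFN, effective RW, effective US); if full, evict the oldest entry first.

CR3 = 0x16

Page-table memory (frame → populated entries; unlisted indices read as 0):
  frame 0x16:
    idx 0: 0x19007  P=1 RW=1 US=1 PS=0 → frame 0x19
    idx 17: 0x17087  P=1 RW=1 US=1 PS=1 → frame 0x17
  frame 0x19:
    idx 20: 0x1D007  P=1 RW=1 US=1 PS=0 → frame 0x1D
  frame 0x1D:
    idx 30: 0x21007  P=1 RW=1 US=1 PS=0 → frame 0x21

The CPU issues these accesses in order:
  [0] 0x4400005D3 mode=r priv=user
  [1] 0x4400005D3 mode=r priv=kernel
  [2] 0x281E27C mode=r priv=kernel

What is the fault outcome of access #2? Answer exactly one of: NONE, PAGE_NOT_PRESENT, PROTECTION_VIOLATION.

Per-access translation:
#0 VA=0x4400005D3 (r,user):
  [0] read 0x16 idx=17: raw=0x17087 flags P=1 W=1 U=1 S=1
  ⇒ phys 0x175D3 (huge @L0)  [1 reads]
#1 VA=0x4400005D3 (r,kernel):
  TLB hit vpn=0x440000 → PA=0x175D3
#2 VA=0x281E27C (r,kernel):
  [0] read 0x16 idx=0: raw=0x19007 flags P=1 W=1 U=1 S=0
  [1] read 0x19 idx=20: raw=0x1D007 flags P=1 W=1 U=1 S=0
  [2] read 0x1D idx=30: raw=0x21007 flags P=1 W=1 U=1 S=0
  ⇒ phys 0x2127C  [3 reads]

Access #2 fault: NONE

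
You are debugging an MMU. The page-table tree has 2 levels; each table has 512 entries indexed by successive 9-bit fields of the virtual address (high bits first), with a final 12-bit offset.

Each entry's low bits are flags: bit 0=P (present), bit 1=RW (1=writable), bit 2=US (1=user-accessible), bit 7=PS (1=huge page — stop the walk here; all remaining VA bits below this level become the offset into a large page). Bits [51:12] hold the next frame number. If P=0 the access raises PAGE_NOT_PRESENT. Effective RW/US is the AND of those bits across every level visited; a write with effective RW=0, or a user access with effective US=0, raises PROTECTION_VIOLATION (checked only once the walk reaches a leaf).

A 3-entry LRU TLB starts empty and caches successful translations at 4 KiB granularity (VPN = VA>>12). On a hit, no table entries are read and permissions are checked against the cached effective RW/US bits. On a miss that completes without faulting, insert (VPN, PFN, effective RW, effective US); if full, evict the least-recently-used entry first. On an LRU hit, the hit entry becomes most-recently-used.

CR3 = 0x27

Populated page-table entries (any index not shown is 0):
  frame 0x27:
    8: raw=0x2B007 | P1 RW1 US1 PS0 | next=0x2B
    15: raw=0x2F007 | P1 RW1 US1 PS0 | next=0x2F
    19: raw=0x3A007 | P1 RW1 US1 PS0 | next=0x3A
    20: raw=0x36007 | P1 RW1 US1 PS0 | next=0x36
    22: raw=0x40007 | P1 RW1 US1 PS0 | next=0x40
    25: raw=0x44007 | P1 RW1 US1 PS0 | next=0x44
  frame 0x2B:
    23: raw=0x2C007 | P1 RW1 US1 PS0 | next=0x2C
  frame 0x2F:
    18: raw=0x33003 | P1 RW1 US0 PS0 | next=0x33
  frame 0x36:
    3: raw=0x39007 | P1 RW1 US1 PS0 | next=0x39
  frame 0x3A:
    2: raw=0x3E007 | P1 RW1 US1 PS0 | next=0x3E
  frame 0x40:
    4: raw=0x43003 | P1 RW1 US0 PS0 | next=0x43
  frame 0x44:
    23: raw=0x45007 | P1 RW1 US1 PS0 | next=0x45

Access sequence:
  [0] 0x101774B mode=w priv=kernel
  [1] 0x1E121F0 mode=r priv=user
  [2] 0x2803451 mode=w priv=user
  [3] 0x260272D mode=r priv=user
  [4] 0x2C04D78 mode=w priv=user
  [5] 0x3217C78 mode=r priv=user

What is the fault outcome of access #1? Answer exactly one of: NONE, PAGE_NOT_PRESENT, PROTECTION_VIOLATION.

Per-access translation:
#0 VA=0x101774B (w,kernel):
  L0: frame=0x27 idx=8 entry=0x2B007 [P=1 RW=1 US=1 PS=0]
  L1: frame=0x2B idx=23 entry=0x2C007 [P=1 RW=1 US=1 PS=0]
  → PA=0x2C74B  (2 entries read)
#1 VA=0x1E121F0 (r,user):
  L0: frame=0x27 idx=15 entry=0x2F007 [P=1 RW=1 US=1 PS=0]
  L1: frame=0x2F idx=18 entry=0x33003 [P=1 RW=1 US=0 PS=0]
  ⇒ fault: PROTECTION_VIOLATION  — 2 lookups
#2 VA=0x2803451 (w,user):
  L0: frame=0x27 idx=20 entry=0x36007 [P=1 RW=1 US=1 PS=0]
  L1: frame=0x36 idx=3 entry=0x39007 [P=1 RW=1 US=1 PS=0]
  → PA=0x39451  (2 entries read)
#3 VA=0x260272D (r,user):
  L0: frame=0x27 idx=19 entry=0x3A007 [P=1 RW=1 US=1 PS=0]
  L1: frame=0x3A idx=2 entry=0x3E007 [P=1 RW=1 US=1 PS=0]
  → PA=0x3E72D  (2 entries read)
#4 VA=0x2C04D78 (w,user):
  L0: frame=0x27 idx=22 entry=0x40007 [P=1 RW=1 US=1 PS=0]
  L1: frame=0x40 idx=4 entry=0x43003 [P=1 RW=1 US=0 PS=0]
  ⇒ fault: PROTECTION_VIOLATION  — 2 lookups
#5 VA=0x3217C78 (r,user):
  L0: frame=0x27 idx=25 entry=0x44007 [P=1 RW=1 US=1 PS=0]
  L1: frame=0x44 idx=23 entry=0x45007 [P=1 RW=1 US=1 PS=0]
  → PA=0x45C78  (2 entries read)

Access #1 fault: PROTECTION_VIOLATION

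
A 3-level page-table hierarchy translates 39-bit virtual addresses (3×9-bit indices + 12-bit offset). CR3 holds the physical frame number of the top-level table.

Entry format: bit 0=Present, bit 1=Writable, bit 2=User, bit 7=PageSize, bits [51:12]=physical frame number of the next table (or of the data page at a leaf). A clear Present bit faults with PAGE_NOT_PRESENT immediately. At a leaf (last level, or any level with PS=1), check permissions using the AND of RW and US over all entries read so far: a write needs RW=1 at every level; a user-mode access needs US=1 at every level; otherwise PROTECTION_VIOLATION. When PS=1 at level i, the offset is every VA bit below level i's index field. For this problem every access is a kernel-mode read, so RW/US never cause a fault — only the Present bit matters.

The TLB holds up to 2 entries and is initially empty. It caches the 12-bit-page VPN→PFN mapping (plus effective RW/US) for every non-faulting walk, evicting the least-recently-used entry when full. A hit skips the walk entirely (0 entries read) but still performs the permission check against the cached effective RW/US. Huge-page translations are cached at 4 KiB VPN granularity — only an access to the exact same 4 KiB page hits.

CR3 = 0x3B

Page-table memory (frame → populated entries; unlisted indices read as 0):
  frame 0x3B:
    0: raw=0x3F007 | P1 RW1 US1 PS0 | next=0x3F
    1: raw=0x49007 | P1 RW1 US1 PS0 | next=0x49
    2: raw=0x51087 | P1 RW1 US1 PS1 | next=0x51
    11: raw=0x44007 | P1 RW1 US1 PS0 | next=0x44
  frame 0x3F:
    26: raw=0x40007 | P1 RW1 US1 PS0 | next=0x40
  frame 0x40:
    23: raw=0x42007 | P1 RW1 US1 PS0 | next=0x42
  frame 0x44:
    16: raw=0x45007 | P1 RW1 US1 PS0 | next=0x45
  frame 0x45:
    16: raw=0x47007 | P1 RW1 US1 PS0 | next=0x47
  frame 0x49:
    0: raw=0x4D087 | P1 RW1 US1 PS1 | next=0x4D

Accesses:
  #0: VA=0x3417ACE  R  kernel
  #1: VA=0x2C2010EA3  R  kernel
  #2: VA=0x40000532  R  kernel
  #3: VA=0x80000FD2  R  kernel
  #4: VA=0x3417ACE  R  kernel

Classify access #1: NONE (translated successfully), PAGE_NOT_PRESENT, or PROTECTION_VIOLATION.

Walk each access:
#0 VA=0x3417ACE (r,kernel):
  L0 @0x3B[0] → 0x3F007  P=1,RW=1,US=1,PS=0
  L1 @0x3F[26] → 0x40007  P=1,RW=1,US=1,PS=0
  L2 @0x40[23] → 0x42007  P=1,RW=1,US=1,PS=0
  → PA=0x42ACE  (3 entries read)
#1 VA=0x2C2010EA3 (r,kernel):
  L0 @0x3B[11] → 0x44007  P=1,RW=1,US=1,PS=0
  L1 @0x44[16] → 0x45007  P=1,RW=1,US=1,PS=0
  L2 @0x45[16] → 0x47007  P=1,RW=1,US=1,PS=0
  → PA=0x47EA3  (3 entries read)
#2 VA=0x40000532 (r,kernel):
  L0 @0x3B[1] → 0x49007  P=1,RW=1,US=1,PS=0
  L1 @0x49[0] → 0x4D087  P=1,RW=1,US=1,PS=1
  → PA=0x4D532 (huge @L1)  (2 entries read)
#3 VA=0x80000FD2 (r,kernel):
  L0 @0x3B[2] → 0x51087  P=1,RW=1,US=1,PS=1
  → PA=0x51FD2 (huge @L0)  (1 entries read)
#4 VA=0x3417ACE (r,kernel):
  L0 @0x3B[0] → 0x3F007  P=1,RW=1,US=1,PS=0
  L1 @0x3F[26] → 0x40007  P=1,RW=1,US=1,PS=0
  L2 @0x40[23] → 0x42007  P=1,RW=1,US=1,PS=0
  → PA=0x42ACE  (3 entries read)

Access #1 fault: NONE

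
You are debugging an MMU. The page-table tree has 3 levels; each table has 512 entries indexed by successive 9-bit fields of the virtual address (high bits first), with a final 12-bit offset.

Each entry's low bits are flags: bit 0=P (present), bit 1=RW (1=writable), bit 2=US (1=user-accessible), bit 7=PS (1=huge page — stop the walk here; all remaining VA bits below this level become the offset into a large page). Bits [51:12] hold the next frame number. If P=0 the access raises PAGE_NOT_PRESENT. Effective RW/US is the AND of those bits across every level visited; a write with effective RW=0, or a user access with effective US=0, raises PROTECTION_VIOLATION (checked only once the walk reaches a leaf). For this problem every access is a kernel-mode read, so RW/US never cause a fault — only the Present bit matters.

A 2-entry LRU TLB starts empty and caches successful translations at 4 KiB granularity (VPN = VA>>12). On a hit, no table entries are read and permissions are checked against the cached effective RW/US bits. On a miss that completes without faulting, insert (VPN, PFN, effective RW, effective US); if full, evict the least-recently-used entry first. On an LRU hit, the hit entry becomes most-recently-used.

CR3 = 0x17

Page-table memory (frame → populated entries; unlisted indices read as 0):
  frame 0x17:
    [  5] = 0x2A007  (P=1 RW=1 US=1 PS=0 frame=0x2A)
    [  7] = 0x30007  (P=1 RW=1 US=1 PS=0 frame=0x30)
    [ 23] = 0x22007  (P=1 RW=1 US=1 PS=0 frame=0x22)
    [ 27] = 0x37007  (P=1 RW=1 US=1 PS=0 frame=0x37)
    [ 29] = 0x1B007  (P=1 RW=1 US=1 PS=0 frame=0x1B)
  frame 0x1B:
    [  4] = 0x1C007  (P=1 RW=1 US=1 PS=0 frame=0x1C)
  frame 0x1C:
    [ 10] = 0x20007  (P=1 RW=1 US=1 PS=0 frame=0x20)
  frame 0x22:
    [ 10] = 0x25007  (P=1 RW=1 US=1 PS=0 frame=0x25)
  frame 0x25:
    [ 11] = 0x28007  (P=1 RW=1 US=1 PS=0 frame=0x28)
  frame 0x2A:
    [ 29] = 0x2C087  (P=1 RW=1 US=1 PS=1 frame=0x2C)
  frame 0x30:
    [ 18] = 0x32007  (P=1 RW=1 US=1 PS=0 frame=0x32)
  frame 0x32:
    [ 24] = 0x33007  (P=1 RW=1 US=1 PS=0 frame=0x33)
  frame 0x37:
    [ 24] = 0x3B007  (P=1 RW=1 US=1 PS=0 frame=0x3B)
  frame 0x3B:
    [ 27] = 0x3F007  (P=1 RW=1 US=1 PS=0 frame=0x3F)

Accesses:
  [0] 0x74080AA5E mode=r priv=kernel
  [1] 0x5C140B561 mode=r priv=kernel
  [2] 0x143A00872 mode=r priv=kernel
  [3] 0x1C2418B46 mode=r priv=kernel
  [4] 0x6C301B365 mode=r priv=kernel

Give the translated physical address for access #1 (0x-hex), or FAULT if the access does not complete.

Walk each access:
#0 VA=0x74080AA5E (r,kernel):
  [0] read 0x17 idx=29: raw=0x1B007 flags P=1 W=1 U=1 S=0
  [1] read 0x1B idx=4: raw=0x1C007 flags P=1 W=1 U=1 S=0
  [2] read 0x1C idx=10: raw=0x20007 flags P=1 W=1 U=1 S=0
  ✓ 0x20A5E  — 3 lookups
#1 VA=0x5C140B561 (r,kernel):
  [0] read 0x17 idx=23: raw=0x22007 flags P=1 W=1 U=1 S=0
  [1] read 0x22 idx=10: raw=0x25007 flags P=1 W=1 U=1 S=0
  [2] read 0x25 idx=11: raw=0x28007 flags P=1 W=1 U=1 S=0
  ✓ 0x28561  — 3 lookups
#2 VA=0x143A00872 (r,kernel):
  [0] read 0x17 idx=5: raw=0x2A007 flags P=1 W=1 U=1 S=0
  [1] read 0x2A idx=29: raw=0x2C087 flags P=1 W=1 U=1 S=1
  ✓ 0x2C872 (huge @L1)  — 2 lookups
#3 VA=0x1C2418B46 (r,kernel):
  [0] read 0x17 idx=7: raw=0x30007 flags P=1 W=1 U=1 S=0
  [1] read 0x30 idx=18: raw=0x32007 flags P=1 W=1 U=1 S=0
  [2] read 0x32 idx=24: raw=0x33007 flags P=1 W=1 U=1 S=0
  ✓ 0x33B46  — 3 lookups
#4 VA=0x6C301B365 (r,kernel):
  [0] read 0x17 idx=27: raw=0x37007 flags P=1 W=1 U=1 S=0
  [1] read 0x37 idx=24: raw=0x3B007 flags P=1 W=1 U=1 S=0
  [2] read 0x3B idx=27: raw=0x3F007 flags P=1 W=1 U=1 S=0
  ✓ 0x3F365  — 3 lookups

Access #1 PA: 0x28561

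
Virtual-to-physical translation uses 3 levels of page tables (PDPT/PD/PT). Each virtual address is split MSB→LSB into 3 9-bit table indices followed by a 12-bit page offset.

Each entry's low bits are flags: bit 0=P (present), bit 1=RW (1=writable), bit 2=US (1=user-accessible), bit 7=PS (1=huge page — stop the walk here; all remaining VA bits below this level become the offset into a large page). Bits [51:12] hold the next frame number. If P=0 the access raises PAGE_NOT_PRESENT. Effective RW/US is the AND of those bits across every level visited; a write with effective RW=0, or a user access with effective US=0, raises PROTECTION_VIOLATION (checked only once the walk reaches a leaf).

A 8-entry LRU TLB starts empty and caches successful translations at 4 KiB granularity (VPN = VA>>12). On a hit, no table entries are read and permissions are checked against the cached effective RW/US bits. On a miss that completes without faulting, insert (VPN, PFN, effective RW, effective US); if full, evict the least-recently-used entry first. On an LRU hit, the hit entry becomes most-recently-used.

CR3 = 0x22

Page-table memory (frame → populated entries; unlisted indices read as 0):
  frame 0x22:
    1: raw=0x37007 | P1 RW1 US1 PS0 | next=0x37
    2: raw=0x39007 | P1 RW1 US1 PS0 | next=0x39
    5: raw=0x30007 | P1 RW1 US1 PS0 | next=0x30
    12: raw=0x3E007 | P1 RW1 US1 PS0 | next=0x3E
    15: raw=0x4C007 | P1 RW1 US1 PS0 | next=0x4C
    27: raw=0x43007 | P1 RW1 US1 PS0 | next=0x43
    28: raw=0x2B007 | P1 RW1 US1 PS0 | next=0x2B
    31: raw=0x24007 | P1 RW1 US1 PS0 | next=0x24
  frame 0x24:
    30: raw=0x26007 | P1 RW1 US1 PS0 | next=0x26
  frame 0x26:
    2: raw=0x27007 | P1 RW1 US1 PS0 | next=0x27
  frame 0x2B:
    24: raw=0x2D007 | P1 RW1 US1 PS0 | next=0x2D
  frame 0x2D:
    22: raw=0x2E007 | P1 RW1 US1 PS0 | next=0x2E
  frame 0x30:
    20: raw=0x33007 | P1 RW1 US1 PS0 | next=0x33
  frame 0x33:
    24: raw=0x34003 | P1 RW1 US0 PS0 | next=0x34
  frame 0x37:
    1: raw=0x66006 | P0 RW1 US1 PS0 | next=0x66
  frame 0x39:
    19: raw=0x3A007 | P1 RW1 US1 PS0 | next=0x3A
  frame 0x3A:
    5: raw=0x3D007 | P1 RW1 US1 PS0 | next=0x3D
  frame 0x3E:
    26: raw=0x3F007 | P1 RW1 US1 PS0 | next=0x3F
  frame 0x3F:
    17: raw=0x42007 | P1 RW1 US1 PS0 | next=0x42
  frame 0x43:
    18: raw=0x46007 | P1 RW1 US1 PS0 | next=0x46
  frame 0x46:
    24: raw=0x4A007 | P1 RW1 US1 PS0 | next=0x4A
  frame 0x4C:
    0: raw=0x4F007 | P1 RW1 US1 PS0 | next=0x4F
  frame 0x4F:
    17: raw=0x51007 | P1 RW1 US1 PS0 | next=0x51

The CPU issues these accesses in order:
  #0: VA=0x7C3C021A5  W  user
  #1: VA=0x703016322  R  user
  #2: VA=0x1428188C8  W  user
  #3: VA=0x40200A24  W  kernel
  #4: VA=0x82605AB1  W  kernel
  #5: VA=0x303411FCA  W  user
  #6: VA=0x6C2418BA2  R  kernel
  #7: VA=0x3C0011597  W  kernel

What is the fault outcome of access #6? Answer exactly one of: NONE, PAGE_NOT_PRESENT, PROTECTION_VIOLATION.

Per-access translation:
#0 VA=0x7C3C021A5 (w,user):
  L0 @0x22[31] → 0x24007  P=1,RW=1,US=1,PS=0
  L1 @0x24[30] → 0x26007  P=1,RW=1,US=1,PS=0
  L2 @0x26[2] → 0x27007  P=1,RW=1,US=1,PS=0
  ✓ 0x271A5  — 3 lookups
#1 VA=0x703016322 (r,user):
  L0 @0x22[28] → 0x2B007  P=1,RW=1,US=1,PS=0
  L1 @0x2B[24] → 0x2D007  P=1,RW=1,US=1,PS=0
  L2 @0x2D[22] → 0x2E007  P=1,RW=1,US=1,PS=0
  ✓ 0x2E322  — 3 lookups
#2 VA=0x1428188C8 (w,user):
  L0 @0x22[5] → 0x30007  P=1,RW=1,US=1,PS=0
  L1 @0x30[20] → 0x33007  P=1,RW=1,US=1,PS=0
  L2 @0x33[24] → 0x34003  P=1,RW=1,US=0,PS=0
  ⇒ fault: PROTECTION_VIOLATION  — 3 lookups
#3 VA=0x40200A24 (w,kernel):
  L0 @0x22[1] → 0x37007  P=1,RW=1,US=1,PS=0
  L1 @0x37[1] → 0x66006  P=0,RW=1,US=1,PS=0
  ⇒ fault: PAGE_NOT_PRESENT  — 2 lookups
#4 VA=0x82605AB1 (w,kernel):
  L0 @0x22[2] → 0x39007  P=1,RW=1,US=1,PS=0
  L1 @0x39[19] → 0x3A007  P=1,RW=1,US=1,PS=0
  L2 @0x3A[5] → 0x3D007  P=1,RW=1,US=1,PS=0
  ✓ 0x3DAB1  — 3 lookups
#5 VA=0x303411FCA (w,user):
  L0 @0x22[12] → 0x3E007  P=1,RW=1,US=1,PS=0
  L1 @0x3E[26] → 0x3F007  P=1,RW=1,US=1,PS=0
  L2 @0x3F[17] → 0x42007  P=1,RW=1,US=1,PS=0
  ✓ 0x42FCA  — 3 lookups
#6 VA=0x6C2418BA2 (r,kernel):
  L0 @0x22[27] → 0x43007  P=1,RW=1,US=1,PS=0
  L1 @0x43[18] → 0x46007  P=1,RW=1,US=1,PS=0
  L2 @0x46[24] → 0x4A007  P=1,RW=1,US=1,PS=0
  ✓ 0x4ABA2  — 3 lookups
#7 VA=0x3C0011597 (w,kernel):
  L0 @0x22[15] → 0x4C007  P=1,RW=1,US=1,PS=0
  L1 @0x4C[0] → 0x4F007  P=1,RW=1,US=1,PS=0
  L2 @0x4F[17] → 0x51007  P=1,RW=1,US=1,PS=0
  ✓ 0x51597  — 3 lookups

Access #6 fault: NONE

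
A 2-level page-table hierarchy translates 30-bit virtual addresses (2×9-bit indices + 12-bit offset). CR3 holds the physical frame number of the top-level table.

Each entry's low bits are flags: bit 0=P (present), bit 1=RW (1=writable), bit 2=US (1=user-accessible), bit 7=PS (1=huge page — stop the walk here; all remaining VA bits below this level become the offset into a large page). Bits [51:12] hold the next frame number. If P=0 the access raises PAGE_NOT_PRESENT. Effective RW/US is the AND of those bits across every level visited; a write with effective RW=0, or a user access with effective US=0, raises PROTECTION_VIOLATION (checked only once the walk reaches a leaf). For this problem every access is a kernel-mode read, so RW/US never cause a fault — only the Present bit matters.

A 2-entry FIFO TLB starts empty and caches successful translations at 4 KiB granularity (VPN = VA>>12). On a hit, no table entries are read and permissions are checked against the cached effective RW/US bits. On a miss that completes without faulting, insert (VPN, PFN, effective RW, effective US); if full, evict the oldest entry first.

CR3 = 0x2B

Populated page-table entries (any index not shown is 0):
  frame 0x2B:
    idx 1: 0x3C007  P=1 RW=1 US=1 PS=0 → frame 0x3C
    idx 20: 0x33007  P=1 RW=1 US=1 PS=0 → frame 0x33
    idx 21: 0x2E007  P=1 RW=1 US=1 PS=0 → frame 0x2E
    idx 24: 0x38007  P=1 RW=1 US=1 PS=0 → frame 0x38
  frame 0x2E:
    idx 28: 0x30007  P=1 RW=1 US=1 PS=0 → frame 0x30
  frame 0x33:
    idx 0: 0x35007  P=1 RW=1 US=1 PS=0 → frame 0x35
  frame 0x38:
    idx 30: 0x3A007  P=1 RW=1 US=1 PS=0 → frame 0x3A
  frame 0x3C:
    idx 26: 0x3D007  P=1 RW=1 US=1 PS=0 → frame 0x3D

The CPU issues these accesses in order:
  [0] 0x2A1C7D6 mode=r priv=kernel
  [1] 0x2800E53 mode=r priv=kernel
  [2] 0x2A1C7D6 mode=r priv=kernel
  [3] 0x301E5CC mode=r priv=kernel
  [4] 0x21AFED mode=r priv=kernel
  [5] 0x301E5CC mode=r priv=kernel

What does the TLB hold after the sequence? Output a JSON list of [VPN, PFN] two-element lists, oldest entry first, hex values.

Trace:
#0 VA=0x2A1C7D6 (r,kernel):
  lvl0: tbl 0x2B, slot 21 ⇒ 0x2E007 (P1/RW1/US1/PS0)
  lvl1: tbl 0x2E, slot 28 ⇒ 0x30007 (P1/RW1/US1/PS0)
  → PA=0x307D6  (2 entries read)
#1 VA=0x2800E53 (r,kernel):
  lvl0: tbl 0x2B, slot 20 ⇒ 0x33007 (P1/RW1/US1/PS0)
  lvl1: tbl 0x33, slot 0 ⇒ 0x35007 (P1/RW1/US1/PS0)
  → PA=0x35E53  (2 entries read)
#2 VA=0x2A1C7D6 (r,kernel):
  TLB hit vpn=0x2A1C → PA=0x307D6
#3 VA=0x301E5CC (r,kernel):
  lvl0: tbl 0x2B, slot 24 ⇒ 0x38007 (P1/RW1/US1/PS0)
  lvl1: tbl 0x38, slot 30 ⇒ 0x3A007 (P1/RW1/US1/PS0)
  → PA=0x3A5CC  (2 entries read)
#4 VA=0x21AFED (r,kernel):
  lvl0: tbl 0x2B, slot 1 ⇒ 0x3C007 (P1/RW1/US1/PS0)
  lvl1: tbl 0x3C, slot 26 ⇒ 0x3D007 (P1/RW1/US1/PS0)
  → PA=0x3DFED  (2 entries read)
#5 VA=0x301E5CC (r,kernel):
  TLB hit vpn=0x301E → PA=0x3A5CC

TLB: [["0x301E", "0x3A"], ["0x21A", "0x3D"]]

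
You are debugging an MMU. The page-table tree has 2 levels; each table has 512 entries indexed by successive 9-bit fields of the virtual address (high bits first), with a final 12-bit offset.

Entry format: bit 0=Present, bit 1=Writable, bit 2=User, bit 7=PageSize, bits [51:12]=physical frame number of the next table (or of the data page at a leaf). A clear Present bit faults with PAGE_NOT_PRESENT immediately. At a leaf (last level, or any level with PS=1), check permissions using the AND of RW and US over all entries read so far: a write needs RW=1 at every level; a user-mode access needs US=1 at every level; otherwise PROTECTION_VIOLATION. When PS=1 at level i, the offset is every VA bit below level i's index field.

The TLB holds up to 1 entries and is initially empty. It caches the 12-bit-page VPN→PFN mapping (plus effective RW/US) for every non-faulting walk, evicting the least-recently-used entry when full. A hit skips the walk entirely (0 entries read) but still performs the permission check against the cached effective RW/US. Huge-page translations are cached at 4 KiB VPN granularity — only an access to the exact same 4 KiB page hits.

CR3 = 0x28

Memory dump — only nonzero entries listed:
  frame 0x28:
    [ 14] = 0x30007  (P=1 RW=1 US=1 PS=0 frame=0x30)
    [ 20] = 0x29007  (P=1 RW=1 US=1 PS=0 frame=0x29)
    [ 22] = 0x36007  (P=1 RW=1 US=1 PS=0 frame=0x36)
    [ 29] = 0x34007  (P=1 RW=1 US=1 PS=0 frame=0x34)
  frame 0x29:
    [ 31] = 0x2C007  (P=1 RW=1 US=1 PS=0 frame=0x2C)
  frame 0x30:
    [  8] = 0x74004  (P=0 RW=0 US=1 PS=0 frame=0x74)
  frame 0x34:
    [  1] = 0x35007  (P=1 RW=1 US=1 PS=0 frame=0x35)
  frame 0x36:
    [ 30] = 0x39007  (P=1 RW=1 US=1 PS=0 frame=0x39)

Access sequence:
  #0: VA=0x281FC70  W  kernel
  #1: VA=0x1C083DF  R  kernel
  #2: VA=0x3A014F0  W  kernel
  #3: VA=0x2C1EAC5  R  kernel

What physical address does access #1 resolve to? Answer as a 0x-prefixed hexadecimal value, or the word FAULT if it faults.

Per-access translation:
#0 VA=0x281FC70 (w,kernel):
  lvl0: tbl 0x28, slot 20 ⇒ 0x29007 (P1/RW1/US1/PS0)
  lvl1: tbl 0x29, slot 31 ⇒ 0x2C007 (P1/RW1/US1/PS0)
  ✓ 0x2CC70  — 2 lookups
#1 VA=0x1C083DF (r,kernel):
  lvl0: tbl 0x28, slot 14 ⇒ 0x30007 (P1/RW1/US1/PS0)
  lvl1: tbl 0x30, slot 8 ⇒ 0x74004 (P0/RW0/US1/PS0)
  ⇒ fault: PAGE_NOT_PRESENT  — 2 lookups
#2 VA=0x3A014F0 (w,kernel):
  lvl0: tbl 0x28, slot 29 ⇒ 0x34007 (P1/RW1/US1/PS0)
  lvl1: tbl 0x34, slot 1 ⇒ 0x35007 (P1/RW1/US1/PS0)
  ✓ 0x354F0  — 2 lookups
#3 VA=0x2C1EAC5 (r,kernel):
  lvl0: tbl 0x28, slot 22 ⇒ 0x36007 (P1/RW1/US1/PS0)
  lvl1: tbl 0x36, slot 30 ⇒ 0x39007 (P1/RW1/US1/PS0)
  ✓ 0x39AC5  — 2 lookups

Access #1 PA: FAULT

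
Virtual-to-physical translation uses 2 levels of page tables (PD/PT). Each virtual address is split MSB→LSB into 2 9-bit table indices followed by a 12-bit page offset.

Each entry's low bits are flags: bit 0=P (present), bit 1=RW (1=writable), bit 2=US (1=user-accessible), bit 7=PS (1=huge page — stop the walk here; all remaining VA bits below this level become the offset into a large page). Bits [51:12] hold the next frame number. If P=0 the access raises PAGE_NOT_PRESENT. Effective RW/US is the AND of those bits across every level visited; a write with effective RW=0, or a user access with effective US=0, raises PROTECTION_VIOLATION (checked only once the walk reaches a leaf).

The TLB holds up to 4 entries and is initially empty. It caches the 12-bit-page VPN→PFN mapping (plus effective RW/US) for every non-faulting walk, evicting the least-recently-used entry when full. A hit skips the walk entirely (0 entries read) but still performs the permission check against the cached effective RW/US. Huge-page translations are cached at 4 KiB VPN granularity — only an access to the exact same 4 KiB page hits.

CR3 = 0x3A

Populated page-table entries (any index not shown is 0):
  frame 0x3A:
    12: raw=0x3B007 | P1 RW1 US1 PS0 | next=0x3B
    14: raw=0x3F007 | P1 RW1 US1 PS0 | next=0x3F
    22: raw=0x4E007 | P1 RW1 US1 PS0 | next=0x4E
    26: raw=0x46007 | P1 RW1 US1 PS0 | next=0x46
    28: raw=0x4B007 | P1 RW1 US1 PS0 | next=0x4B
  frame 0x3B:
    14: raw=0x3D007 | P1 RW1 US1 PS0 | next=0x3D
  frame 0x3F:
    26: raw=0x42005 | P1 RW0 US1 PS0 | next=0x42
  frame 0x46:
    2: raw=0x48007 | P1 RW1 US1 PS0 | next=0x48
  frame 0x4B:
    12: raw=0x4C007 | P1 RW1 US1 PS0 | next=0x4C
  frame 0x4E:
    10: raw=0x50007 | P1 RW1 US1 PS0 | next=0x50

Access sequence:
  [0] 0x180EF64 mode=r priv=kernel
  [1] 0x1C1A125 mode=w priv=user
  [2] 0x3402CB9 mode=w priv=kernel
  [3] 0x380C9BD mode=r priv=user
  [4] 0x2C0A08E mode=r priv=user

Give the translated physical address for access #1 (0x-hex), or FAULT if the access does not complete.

Walk each access:
#0 VA=0x180EF64 (r,kernel):
  L0 @0x3A[12] → 0x3B007  P=1,RW=1,US=1,PS=0
  L1 @0x3B[14] → 0x3D007  P=1,RW=1,US=1,PS=0
  ⇒ phys 0x3DF64  [2 reads]
#1 VA=0x1C1A125 (w,user):
  L0 @0x3A[14] → 0x3F007  P=1,RW=1,US=1,PS=0
  L1 @0x3F[26] → 0x42005  P=1,RW=0,US=1,PS=0
  ✗ PROTECTION_VIOLATION  [2 reads]
#2 VA=0x3402CB9 (w,kernel):
  L0 @0x3A[26] → 0x46007  P=1,RW=1,US=1,PS=0
  L1 @0x46[2] → 0x48007  P=1,RW=1,US=1,PS=0
  ⇒ phys 0x48CB9  [2 reads]
#3 VA=0x380C9BD (r,user):
  L0 @0x3A[28] → 0x4B007  P=1,RW=1,US=1,PS=0
  L1 @0x4B[12] → 0x4C007  P=1,RW=1,US=1,PS=0
  ⇒ phys 0x4C9BD  [2 reads]
#4 VA=0x2C0A08E (r,user):
  L0 @0x3A[22] → 0x4E007  P=1,RW=1,US=1,PS=0
  L1 @0x4E[10] → 0x50007  P=1,RW=1,US=1,PS=0
  ⇒ phys 0x5008E  [2 reads]

Access #1 PA: FAULT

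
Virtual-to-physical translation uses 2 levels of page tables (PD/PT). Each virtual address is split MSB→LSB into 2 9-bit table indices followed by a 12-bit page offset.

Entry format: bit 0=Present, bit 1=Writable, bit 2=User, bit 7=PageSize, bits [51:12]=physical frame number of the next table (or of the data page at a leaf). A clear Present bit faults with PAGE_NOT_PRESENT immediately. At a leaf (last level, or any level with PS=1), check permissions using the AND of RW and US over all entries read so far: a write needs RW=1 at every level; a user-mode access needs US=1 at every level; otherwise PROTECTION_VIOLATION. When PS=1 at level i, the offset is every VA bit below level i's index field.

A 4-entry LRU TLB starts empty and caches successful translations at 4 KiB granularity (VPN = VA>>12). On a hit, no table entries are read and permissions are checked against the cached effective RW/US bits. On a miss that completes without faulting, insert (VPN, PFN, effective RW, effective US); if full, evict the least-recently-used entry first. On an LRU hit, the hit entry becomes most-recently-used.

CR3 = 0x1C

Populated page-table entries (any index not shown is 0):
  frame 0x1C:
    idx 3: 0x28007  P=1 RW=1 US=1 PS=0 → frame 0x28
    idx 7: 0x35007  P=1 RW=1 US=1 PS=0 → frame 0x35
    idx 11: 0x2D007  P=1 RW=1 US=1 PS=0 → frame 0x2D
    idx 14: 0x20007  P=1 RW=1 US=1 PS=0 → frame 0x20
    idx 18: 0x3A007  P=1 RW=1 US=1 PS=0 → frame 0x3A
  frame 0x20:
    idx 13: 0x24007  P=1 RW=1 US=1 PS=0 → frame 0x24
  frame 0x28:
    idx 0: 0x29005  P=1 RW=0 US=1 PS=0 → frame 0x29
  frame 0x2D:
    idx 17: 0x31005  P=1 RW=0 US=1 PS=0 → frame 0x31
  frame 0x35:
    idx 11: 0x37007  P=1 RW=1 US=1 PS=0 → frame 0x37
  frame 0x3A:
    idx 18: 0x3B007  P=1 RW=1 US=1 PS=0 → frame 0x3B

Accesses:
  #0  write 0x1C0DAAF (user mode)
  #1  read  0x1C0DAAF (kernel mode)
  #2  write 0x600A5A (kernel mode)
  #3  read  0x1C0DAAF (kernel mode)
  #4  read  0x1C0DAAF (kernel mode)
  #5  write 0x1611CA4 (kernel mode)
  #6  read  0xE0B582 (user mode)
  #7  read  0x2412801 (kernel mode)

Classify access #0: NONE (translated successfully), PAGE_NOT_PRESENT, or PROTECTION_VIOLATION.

Per-access translation:
#0 VA=0x1C0DAAF (w,user):
  L0: frame=0x1C idx=14 entry=0x20007 [P=1 RW=1 US=1 PS=0]
  L1: frame=0x20 idx=13 entry=0x24007 [P=1 RW=1 US=1 PS=0]
  → PA=0x24AAF  (2 entries read)
#1 VA=0x1C0DAAF (r,kernel):
  TLB hit vpn=0x1C0D → PA=0x24AAF
#2 VA=0x600A5A (w,kernel):
  L0: frame=0x1C idx=3 entry=0x28007 [P=1 RW=1 US=1 PS=0]
  L1: frame=0x28 idx=0 entry=0x29005 [P=1 RW=0 US=1 PS=0]
  ⇒ fault: PROTECTION_VIOLATION  — 2 lookups
#3 VA=0x1C0DAAF (r,kernel):
  TLB hit vpn=0x1C0D → PA=0x24AAF
#4 VA=0x1C0DAAF (r,kernel):
  TLB hit vpn=0x1C0D → PA=0x24AAF
#5 VA=0x1611CA4 (w,kernel):
  L0: frame=0x1C idx=11 entry=0x2D007 [P=1 RW=1 US=1 PS=0]
  L1: frame=0x2D idx=17 entry=0x31005 [P=1 RW=0 US=1 PS=0]
  ⇒ fault: PROTECTION_VIOLATION  — 2 lookups
#6 VA=0xE0B582 (r,user):
  L0: frame=0x1C idx=7 entry=0x35007 [P=1 RW=1 US=1 PS=0]
  L1: frame=0x35 idx=11 entry=0x37007 [P=1 RW=1 US=1 PS=0]
  → PA=0x37582  (2 entries read)
#7 VA=0x2412801 (r,kernel):
  L0: frame=0x1C idx=18 entry=0x3A007 [P=1 RW=1 US=1 PS=0]
  L1: frame=0x3A idx=18 entry=0x3B007 [P=1 RW=1 US=1 PS=0]
  → PA=0x3B801  (2 entries read)

Access #0 fault: NONE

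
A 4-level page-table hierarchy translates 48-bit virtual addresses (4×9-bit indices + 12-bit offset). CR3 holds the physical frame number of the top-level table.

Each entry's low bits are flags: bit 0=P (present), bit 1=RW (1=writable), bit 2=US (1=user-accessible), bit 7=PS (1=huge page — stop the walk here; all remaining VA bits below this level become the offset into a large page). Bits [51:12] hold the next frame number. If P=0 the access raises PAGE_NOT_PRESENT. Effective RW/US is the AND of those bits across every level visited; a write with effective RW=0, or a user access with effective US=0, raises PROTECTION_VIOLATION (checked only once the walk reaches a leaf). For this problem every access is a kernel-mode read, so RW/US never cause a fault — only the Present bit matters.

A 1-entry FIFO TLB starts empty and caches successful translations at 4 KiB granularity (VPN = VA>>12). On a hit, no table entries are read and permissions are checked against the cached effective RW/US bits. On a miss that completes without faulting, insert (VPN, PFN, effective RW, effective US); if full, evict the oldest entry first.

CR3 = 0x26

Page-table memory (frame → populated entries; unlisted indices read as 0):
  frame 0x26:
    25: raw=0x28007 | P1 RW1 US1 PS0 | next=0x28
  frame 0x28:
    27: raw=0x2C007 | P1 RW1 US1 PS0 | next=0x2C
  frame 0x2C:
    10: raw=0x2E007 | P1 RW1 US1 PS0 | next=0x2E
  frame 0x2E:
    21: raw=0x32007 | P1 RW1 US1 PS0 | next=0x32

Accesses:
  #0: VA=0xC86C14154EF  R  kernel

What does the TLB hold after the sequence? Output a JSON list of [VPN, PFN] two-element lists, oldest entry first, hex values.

Per-access translation:
#0 VA=0xC86C14154EF (r,kernel):
  [0] read 0x26 idx=25: raw=0x28007 flags P=1 W=1 U=1 S=0
  [1] read 0x28 idx=27: raw=0x2C007 flags P=1 W=1 U=1 S=0
  [2] read 0x2C idx=10: raw=0x2E007 flags P=1 W=1 U=1 S=0
  [3] read 0x2E idx=21: raw=0x32007 flags P=1 W=1 U=1 S=0
  ⇒ phys 0x324EF  [4 reads]

TLB: [["0xC86C1415", "0x32"]]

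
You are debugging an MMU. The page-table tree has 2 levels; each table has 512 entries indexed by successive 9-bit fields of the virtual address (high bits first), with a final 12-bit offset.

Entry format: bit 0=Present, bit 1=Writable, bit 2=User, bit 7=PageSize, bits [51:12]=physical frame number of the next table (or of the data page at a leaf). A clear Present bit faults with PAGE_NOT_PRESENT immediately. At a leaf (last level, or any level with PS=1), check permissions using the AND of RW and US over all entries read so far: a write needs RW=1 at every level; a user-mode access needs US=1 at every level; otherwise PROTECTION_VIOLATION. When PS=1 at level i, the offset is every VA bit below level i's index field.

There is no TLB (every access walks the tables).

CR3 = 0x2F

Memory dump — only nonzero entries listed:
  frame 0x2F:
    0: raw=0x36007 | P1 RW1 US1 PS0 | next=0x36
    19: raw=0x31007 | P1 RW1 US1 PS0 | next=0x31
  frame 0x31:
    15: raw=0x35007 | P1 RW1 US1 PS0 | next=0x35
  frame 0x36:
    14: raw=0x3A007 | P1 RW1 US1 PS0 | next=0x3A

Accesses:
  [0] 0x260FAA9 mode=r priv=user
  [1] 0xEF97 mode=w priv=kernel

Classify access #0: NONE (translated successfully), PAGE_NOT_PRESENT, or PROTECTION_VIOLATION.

Per-access translation:
#0 VA=0x260FAA9 (r,user):
  lvl0: tbl 0x2F, slot 19 ⇒ 0x31007 (P1/RW1/US1/PS0)
  lvl1: tbl 0x31, slot 15 ⇒ 0x35007 (P1/RW1/US1/PS0)
  ✓ 0x35AA9  — 2 lookups
#1 VA=0xEF97 (w,kernel):
  lvl0: tbl 0x2F, slot 0 ⇒ 0x36007 (P1/RW1/US1/PS0)
  lvl1: tbl 0x36, slot 14 ⇒ 0x3A007 (P1/RW1/US1/PS0)
  ✓ 0x3AF97  — 2 lookups

Access #0 fault: NONE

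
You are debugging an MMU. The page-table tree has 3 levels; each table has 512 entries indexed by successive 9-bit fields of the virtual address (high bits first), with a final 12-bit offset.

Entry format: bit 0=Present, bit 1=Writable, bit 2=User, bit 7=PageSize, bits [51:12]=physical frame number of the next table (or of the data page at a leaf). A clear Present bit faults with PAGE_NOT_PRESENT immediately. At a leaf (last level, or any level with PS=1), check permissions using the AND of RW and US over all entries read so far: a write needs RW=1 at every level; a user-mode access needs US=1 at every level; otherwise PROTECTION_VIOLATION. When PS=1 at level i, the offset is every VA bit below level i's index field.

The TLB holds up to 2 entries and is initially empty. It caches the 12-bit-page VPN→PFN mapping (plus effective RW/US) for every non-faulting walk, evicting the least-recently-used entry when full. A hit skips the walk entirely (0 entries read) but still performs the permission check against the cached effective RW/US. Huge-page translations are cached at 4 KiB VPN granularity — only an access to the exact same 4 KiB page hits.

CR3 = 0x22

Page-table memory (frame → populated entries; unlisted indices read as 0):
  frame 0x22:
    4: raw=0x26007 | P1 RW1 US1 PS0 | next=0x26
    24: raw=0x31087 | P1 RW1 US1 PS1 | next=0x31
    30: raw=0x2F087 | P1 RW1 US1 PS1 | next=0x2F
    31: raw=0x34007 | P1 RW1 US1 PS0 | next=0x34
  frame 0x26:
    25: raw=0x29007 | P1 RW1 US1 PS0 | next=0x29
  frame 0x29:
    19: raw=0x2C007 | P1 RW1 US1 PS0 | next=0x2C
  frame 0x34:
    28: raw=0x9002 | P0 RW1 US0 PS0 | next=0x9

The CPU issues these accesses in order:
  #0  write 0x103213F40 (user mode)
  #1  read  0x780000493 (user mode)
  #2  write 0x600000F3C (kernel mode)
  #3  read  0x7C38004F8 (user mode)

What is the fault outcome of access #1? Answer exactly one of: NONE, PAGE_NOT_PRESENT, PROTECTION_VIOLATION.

Per-access translation:
#0 VA=0x103213F40 (w,user):
  lvl0: tbl 0x22, slot 4 ⇒ 0x26007 (P1/RW1/US1/PS0)
  lvl1: tbl 0x26, slot 25 ⇒ 0x29007 (P1/RW1/US1/PS0)
  lvl2: tbl 0x29, slot 19 ⇒ 0x2C007 (P1/RW1/US1/PS0)
  ⇒ phys 0x2CF40  [3 reads]
#1 VA=0x780000493 (r,user):
  lvl0: tbl 0x22, slot 30 ⇒ 0x2F087 (P1/RW1/US1/PS1)
  ⇒ phys 0x2F493 (huge @L0)  [1 reads]
#2 VA=0x600000F3C (w,kernel):
  lvl0: tbl 0x22, slot 24 ⇒ 0x31087 (P1/RW1/US1/PS1)
  ⇒ phys 0x31F3C (huge @L0)  [1 reads]
#3 VA=0x7C38004F8 (r,user):
  lvl0: tbl 0x22, slot 31 ⇒ 0x34007 (P1/RW1/US1/PS0)
  lvl1: tbl 0x34, slot 28 ⇒ 0x9002 (P0/RW1/US0/PS0)
  ⇒ fault: PAGE_NOT_PRESENT  — 2 lookups

Access #1 fault: NONE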